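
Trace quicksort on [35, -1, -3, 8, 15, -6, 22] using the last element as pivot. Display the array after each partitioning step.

Partition 1: pivot=22 at index 5 -> [-1, -3, 8, 15, -6, 22, 35]
Partition 2: pivot=-6 at index 0 -> [-6, -3, 8, 15, -1, 22, 35]
Partition 3: pivot=-1 at index 2 -> [-6, -3, -1, 15, 8, 22, 35]
Partition 4: pivot=8 at index 3 -> [-6, -3, -1, 8, 15, 22, 35]


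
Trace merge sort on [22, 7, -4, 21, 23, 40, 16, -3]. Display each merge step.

Divide and conquer:
  Merge [22] + [7] -> [7, 22]
  Merge [-4] + [21] -> [-4, 21]
  Merge [7, 22] + [-4, 21] -> [-4, 7, 21, 22]
  Merge [23] + [40] -> [23, 40]
  Merge [16] + [-3] -> [-3, 16]
  Merge [23, 40] + [-3, 16] -> [-3, 16, 23, 40]
  Merge [-4, 7, 21, 22] + [-3, 16, 23, 40] -> [-4, -3, 7, 16, 21, 22, 23, 40]


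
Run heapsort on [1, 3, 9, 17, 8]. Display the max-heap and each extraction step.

Build heap: [17, 8, 9, 3, 1]
Extract 17: [9, 8, 1, 3, 17]
Extract 9: [8, 3, 1, 9, 17]
Extract 8: [3, 1, 8, 9, 17]
Extract 3: [1, 3, 8, 9, 17]


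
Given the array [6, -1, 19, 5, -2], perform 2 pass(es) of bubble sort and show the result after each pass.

After pass 1: [-1, 6, 5, -2, 19] (3 swaps)
After pass 2: [-1, 5, -2, 6, 19] (2 swaps)
Total swaps: 5


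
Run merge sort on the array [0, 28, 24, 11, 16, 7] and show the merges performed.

Divide and conquer:
  Merge [28] + [24] -> [24, 28]
  Merge [0] + [24, 28] -> [0, 24, 28]
  Merge [16] + [7] -> [7, 16]
  Merge [11] + [7, 16] -> [7, 11, 16]
  Merge [0, 24, 28] + [7, 11, 16] -> [0, 7, 11, 16, 24, 28]


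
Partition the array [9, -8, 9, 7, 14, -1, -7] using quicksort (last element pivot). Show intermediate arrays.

Partition 1: pivot=-7 at index 1 -> [-8, -7, 9, 7, 14, -1, 9]
Partition 2: pivot=9 at index 5 -> [-8, -7, 9, 7, -1, 9, 14]
Partition 3: pivot=-1 at index 2 -> [-8, -7, -1, 7, 9, 9, 14]
Partition 4: pivot=9 at index 4 -> [-8, -7, -1, 7, 9, 9, 14]


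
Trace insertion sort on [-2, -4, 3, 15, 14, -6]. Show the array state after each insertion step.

First element -2 is already 'sorted'
Insert -4: shifted 1 elements -> [-4, -2, 3, 15, 14, -6]
Insert 3: shifted 0 elements -> [-4, -2, 3, 15, 14, -6]
Insert 15: shifted 0 elements -> [-4, -2, 3, 15, 14, -6]
Insert 14: shifted 1 elements -> [-4, -2, 3, 14, 15, -6]
Insert -6: shifted 5 elements -> [-6, -4, -2, 3, 14, 15]


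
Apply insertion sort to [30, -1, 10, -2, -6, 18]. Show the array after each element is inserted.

First element 30 is already 'sorted'
Insert -1: shifted 1 elements -> [-1, 30, 10, -2, -6, 18]
Insert 10: shifted 1 elements -> [-1, 10, 30, -2, -6, 18]
Insert -2: shifted 3 elements -> [-2, -1, 10, 30, -6, 18]
Insert -6: shifted 4 elements -> [-6, -2, -1, 10, 30, 18]
Insert 18: shifted 1 elements -> [-6, -2, -1, 10, 18, 30]


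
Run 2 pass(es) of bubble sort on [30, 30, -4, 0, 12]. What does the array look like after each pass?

After pass 1: [30, -4, 0, 12, 30] (3 swaps)
After pass 2: [-4, 0, 12, 30, 30] (3 swaps)
Total swaps: 6


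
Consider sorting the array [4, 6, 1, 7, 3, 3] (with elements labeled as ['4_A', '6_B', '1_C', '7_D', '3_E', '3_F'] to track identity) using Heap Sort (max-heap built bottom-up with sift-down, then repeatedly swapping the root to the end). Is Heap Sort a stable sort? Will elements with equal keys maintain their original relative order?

Trace Heap Sort on the labeled array (the key is the number; the letter only tracks identity):
  Build max-heap: [7_D, 6_B, 3_F, 4_A, 3_E, 1_C]
  Swap root 7_D to index 5, re-heapify first 5 -> [6_B, 4_A, 3_F, 1_C, 3_E, 7_D]
  Swap root 6_B to index 4, re-heapify first 4 -> [4_A, 3_E, 3_F, 1_C, 6_B, 7_D]
  Swap root 4_A to index 3, re-heapify first 3 -> [3_E, 1_C, 3_F, 4_A, 6_B, 7_D]
  Swap root 3_E to index 2, re-heapify first 2 -> [3_F, 1_C, 3_E, 4_A, 6_B, 7_D]
  Swap root 3_F to index 1, re-heapify first 1 -> [1_C, 3_F, 3_E, 4_A, 6_B, 7_D]
Final order: [1_C, 3_F, 3_E, 4_A, 6_B, 7_D]
Equal keys:
  value 3: originally 3_E, 3_F; after sorting 3_F, 3_E -> order changed
Equal keys were reordered, so Heap Sort is not stable: heap construction and root-to-end swaps move elements without regard to the original order of equal keys. (One such input is enough; an unstable sort may happen to preserve order on other inputs, but it gives no guarantee.)
Answer: Not stable


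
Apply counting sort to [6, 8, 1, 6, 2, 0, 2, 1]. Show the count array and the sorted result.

Count array: [1, 2, 2, 0, 0, 0, 2, 0, 1]
(count[i] = number of elements equal to i)
Cumulative count: [1, 3, 5, 5, 5, 5, 7, 7, 8]
Sorted: [0, 1, 1, 2, 2, 6, 6, 8]


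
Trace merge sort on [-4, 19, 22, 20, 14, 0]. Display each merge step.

Divide and conquer:
  Merge [19] + [22] -> [19, 22]
  Merge [-4] + [19, 22] -> [-4, 19, 22]
  Merge [14] + [0] -> [0, 14]
  Merge [20] + [0, 14] -> [0, 14, 20]
  Merge [-4, 19, 22] + [0, 14, 20] -> [-4, 0, 14, 19, 20, 22]


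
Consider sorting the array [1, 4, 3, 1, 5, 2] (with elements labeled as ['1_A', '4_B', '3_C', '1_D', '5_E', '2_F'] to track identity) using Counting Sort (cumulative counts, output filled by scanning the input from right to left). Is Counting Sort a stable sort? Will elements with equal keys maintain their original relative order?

Trace Counting Sort on the labeled array (the key is the number; the letter only tracks identity):
  Counts for values 0..5: [0, 2, 1, 1, 1, 1]
  Cumulative counts: [0, 2, 3, 4, 5, 6]
  Scan right to left: place 2_F at output index 2
  Scan right to left: place 5_E at output index 5
  Scan right to left: place 1_D at output index 1
  Scan right to left: place 3_C at output index 3
  Scan right to left: place 4_B at output index 4
  Scan right to left: place 1_A at output index 0
  Output: [1_A, 1_D, 2_F, 3_C, 4_B, 5_E]
Equal keys:
  value 1: originally 1_A, 1_D; after sorting 1_A, 1_D -> order preserved
All equal keys kept their original relative order. Counting Sort is stable: scanning the input right to left with decreasing cumulative counts places later duplicates at later output positions.
Answer: Stable


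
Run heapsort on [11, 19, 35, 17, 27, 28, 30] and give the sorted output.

Build heap: [35, 27, 30, 17, 19, 28, 11]
Extract 35: [30, 27, 28, 17, 19, 11, 35]
Extract 30: [28, 27, 11, 17, 19, 30, 35]
Extract 28: [27, 19, 11, 17, 28, 30, 35]
Extract 27: [19, 17, 11, 27, 28, 30, 35]
Extract 19: [17, 11, 19, 27, 28, 30, 35]
Extract 17: [11, 17, 19, 27, 28, 30, 35]


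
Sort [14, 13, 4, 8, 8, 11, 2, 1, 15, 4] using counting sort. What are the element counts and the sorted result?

Count array: [0, 1, 1, 0, 2, 0, 0, 0, 2, 0, 0, 1, 0, 1, 1, 1]
(count[i] = number of elements equal to i)
Cumulative count: [0, 1, 2, 2, 4, 4, 4, 4, 6, 6, 6, 7, 7, 8, 9, 10]
Sorted: [1, 2, 4, 4, 8, 8, 11, 13, 14, 15]


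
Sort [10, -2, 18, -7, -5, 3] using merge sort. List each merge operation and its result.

Divide and conquer:
  Merge [-2] + [18] -> [-2, 18]
  Merge [10] + [-2, 18] -> [-2, 10, 18]
  Merge [-5] + [3] -> [-5, 3]
  Merge [-7] + [-5, 3] -> [-7, -5, 3]
  Merge [-2, 10, 18] + [-7, -5, 3] -> [-7, -5, -2, 3, 10, 18]


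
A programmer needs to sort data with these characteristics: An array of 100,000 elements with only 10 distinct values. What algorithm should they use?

Best choice: 3-way quicksort or Counting sort
Reason: 3-way (Dutch national flag) partitioning groups every copy of the pivot together, so with only d=10 distinct keys quicksort finishes in O(n log d) expected time, which is effectively linear; counting sort runs in O(n + k) where k is the size of the key range (not the number of distinct values), so it is linear when the 10 values are integers drawn from a small known range


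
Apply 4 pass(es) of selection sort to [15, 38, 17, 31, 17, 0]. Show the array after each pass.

Pass 1: Select minimum 0 at index 5, swap -> [0, 38, 17, 31, 17, 15]
Pass 2: Select minimum 15 at index 5, swap -> [0, 15, 17, 31, 17, 38]
Pass 3: Select minimum 17 at index 2, swap -> [0, 15, 17, 31, 17, 38]
Pass 4: Select minimum 17 at index 4, swap -> [0, 15, 17, 17, 31, 38]


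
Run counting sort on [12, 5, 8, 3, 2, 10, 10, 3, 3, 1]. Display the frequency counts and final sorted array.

Count array: [0, 1, 1, 3, 0, 1, 0, 0, 1, 0, 2, 0, 1]
(count[i] = number of elements equal to i)
Cumulative count: [0, 1, 2, 5, 5, 6, 6, 6, 7, 7, 9, 9, 10]
Sorted: [1, 2, 3, 3, 3, 5, 8, 10, 10, 12]


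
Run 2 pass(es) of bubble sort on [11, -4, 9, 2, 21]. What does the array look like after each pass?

After pass 1: [-4, 9, 2, 11, 21] (3 swaps)
After pass 2: [-4, 2, 9, 11, 21] (1 swaps)
Total swaps: 4


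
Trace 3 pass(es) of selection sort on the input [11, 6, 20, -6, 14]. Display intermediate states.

Pass 1: Select minimum -6 at index 3, swap -> [-6, 6, 20, 11, 14]
Pass 2: Select minimum 6 at index 1, swap -> [-6, 6, 20, 11, 14]
Pass 3: Select minimum 11 at index 3, swap -> [-6, 6, 11, 20, 14]


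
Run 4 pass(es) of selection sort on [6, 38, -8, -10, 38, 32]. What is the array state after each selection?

Pass 1: Select minimum -10 at index 3, swap -> [-10, 38, -8, 6, 38, 32]
Pass 2: Select minimum -8 at index 2, swap -> [-10, -8, 38, 6, 38, 32]
Pass 3: Select minimum 6 at index 3, swap -> [-10, -8, 6, 38, 38, 32]
Pass 4: Select minimum 32 at index 5, swap -> [-10, -8, 6, 32, 38, 38]


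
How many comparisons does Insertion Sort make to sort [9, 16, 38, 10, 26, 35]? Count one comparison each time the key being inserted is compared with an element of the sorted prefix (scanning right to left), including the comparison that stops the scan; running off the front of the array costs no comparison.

Insert 16: 9 <= 16 (stop) = 1 comparison(s) -> [9, 16, 38, 10, 26, 35]
Insert 38: 16 <= 38 (stop) = 1 comparison(s) -> [9, 16, 38, 10, 26, 35]
Insert 10: 38 > 10 (shift), 16 > 10 (shift), 9 <= 10 (stop) = 3 comparison(s) -> [9, 10, 16, 38, 26, 35]
Insert 26: 38 > 26 (shift), 16 <= 26 (stop) = 2 comparison(s) -> [9, 10, 16, 26, 38, 35]
Insert 35: 38 > 35 (shift), 26 <= 35 (stop) = 2 comparison(s) -> [9, 10, 16, 26, 35, 38]
Total comparisons: 1 + 1 + 3 + 2 + 2 = 9


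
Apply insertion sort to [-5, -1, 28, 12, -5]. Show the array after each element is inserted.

First element -5 is already 'sorted'
Insert -1: shifted 0 elements -> [-5, -1, 28, 12, -5]
Insert 28: shifted 0 elements -> [-5, -1, 28, 12, -5]
Insert 12: shifted 1 elements -> [-5, -1, 12, 28, -5]
Insert -5: shifted 3 elements -> [-5, -5, -1, 12, 28]


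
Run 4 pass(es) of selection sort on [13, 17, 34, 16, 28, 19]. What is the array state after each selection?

Pass 1: Select minimum 13 at index 0, swap -> [13, 17, 34, 16, 28, 19]
Pass 2: Select minimum 16 at index 3, swap -> [13, 16, 34, 17, 28, 19]
Pass 3: Select minimum 17 at index 3, swap -> [13, 16, 17, 34, 28, 19]
Pass 4: Select minimum 19 at index 5, swap -> [13, 16, 17, 19, 28, 34]


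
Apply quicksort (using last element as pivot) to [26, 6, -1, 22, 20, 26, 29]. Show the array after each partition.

Partition 1: pivot=29 at index 6 -> [26, 6, -1, 22, 20, 26, 29]
Partition 2: pivot=26 at index 5 -> [26, 6, -1, 22, 20, 26, 29]
Partition 3: pivot=20 at index 2 -> [6, -1, 20, 22, 26, 26, 29]
Partition 4: pivot=-1 at index 0 -> [-1, 6, 20, 22, 26, 26, 29]
Partition 5: pivot=26 at index 4 -> [-1, 6, 20, 22, 26, 26, 29]


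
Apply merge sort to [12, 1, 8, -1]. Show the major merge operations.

Divide and conquer:
  Merge [12] + [1] -> [1, 12]
  Merge [8] + [-1] -> [-1, 8]
  Merge [1, 12] + [-1, 8] -> [-1, 1, 8, 12]


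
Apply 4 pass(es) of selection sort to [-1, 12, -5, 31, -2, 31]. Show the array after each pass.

Pass 1: Select minimum -5 at index 2, swap -> [-5, 12, -1, 31, -2, 31]
Pass 2: Select minimum -2 at index 4, swap -> [-5, -2, -1, 31, 12, 31]
Pass 3: Select minimum -1 at index 2, swap -> [-5, -2, -1, 31, 12, 31]
Pass 4: Select minimum 12 at index 4, swap -> [-5, -2, -1, 12, 31, 31]


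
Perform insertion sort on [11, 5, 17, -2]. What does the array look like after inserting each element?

First element 11 is already 'sorted'
Insert 5: shifted 1 elements -> [5, 11, 17, -2]
Insert 17: shifted 0 elements -> [5, 11, 17, -2]
Insert -2: shifted 3 elements -> [-2, 5, 11, 17]


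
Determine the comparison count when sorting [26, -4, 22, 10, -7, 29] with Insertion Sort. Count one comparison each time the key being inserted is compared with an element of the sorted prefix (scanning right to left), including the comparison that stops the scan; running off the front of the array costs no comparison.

Insert -4: 26 > -4 (shift), reached front = 1 comparison(s) -> [-4, 26, 22, 10, -7, 29]
Insert 22: 26 > 22 (shift), -4 <= 22 (stop) = 2 comparison(s) -> [-4, 22, 26, 10, -7, 29]
Insert 10: 26 > 10 (shift), 22 > 10 (shift), -4 <= 10 (stop) = 3 comparison(s) -> [-4, 10, 22, 26, -7, 29]
Insert -7: 26 > -7 (shift), 22 > -7 (shift), 10 > -7 (shift), -4 > -7 (shift), reached front = 4 comparison(s) -> [-7, -4, 10, 22, 26, 29]
Insert 29: 26 <= 29 (stop) = 1 comparison(s) -> [-7, -4, 10, 22, 26, 29]
Total comparisons: 1 + 2 + 3 + 4 + 1 = 11


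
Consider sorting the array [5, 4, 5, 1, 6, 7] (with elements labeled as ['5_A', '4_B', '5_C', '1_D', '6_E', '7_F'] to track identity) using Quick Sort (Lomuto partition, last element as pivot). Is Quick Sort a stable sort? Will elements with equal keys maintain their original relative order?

Trace Quick Sort on the labeled array (the key is the number; the letter only tracks identity):
  Partition indices 0..5 around pivot 7_F -> [5_A, 4_B, 5_C, 1_D, 6_E, 7_F]
  Partition indices 0..4 around pivot 6_E -> [5_A, 4_B, 5_C, 1_D, 6_E, 7_F]
  Partition indices 0..3 around pivot 1_D -> [1_D, 4_B, 5_C, 5_A, 6_E, 7_F]
  Partition indices 1..3 around pivot 5_A -> [1_D, 4_B, 5_C, 5_A, 6_E, 7_F]
  Partition indices 1..2 around pivot 5_C -> [1_D, 4_B, 5_C, 5_A, 6_E, 7_F]
Final order: [1_D, 4_B, 5_C, 5_A, 6_E, 7_F]
Equal keys:
  value 5: originally 5_A, 5_C; after sorting 5_C, 5_A -> order changed
Equal keys were reordered, so Quick Sort is not stable: partition swaps elements across long distances and can reorder equal keys. (One such input is enough; an unstable sort may happen to preserve order on other inputs, but it gives no guarantee.)
Answer: Not stable


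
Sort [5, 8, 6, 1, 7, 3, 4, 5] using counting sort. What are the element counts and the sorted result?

Count array: [0, 1, 0, 1, 1, 2, 1, 1, 1]
(count[i] = number of elements equal to i)
Cumulative count: [0, 1, 1, 2, 3, 5, 6, 7, 8]
Sorted: [1, 3, 4, 5, 5, 6, 7, 8]


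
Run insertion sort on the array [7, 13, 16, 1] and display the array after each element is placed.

First element 7 is already 'sorted'
Insert 13: shifted 0 elements -> [7, 13, 16, 1]
Insert 16: shifted 0 elements -> [7, 13, 16, 1]
Insert 1: shifted 3 elements -> [1, 7, 13, 16]


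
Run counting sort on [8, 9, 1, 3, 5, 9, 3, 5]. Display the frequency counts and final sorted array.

Count array: [0, 1, 0, 2, 0, 2, 0, 0, 1, 2]
(count[i] = number of elements equal to i)
Cumulative count: [0, 1, 1, 3, 3, 5, 5, 5, 6, 8]
Sorted: [1, 3, 3, 5, 5, 8, 9, 9]


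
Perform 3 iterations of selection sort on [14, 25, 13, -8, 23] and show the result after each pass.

Pass 1: Select minimum -8 at index 3, swap -> [-8, 25, 13, 14, 23]
Pass 2: Select minimum 13 at index 2, swap -> [-8, 13, 25, 14, 23]
Pass 3: Select minimum 14 at index 3, swap -> [-8, 13, 14, 25, 23]


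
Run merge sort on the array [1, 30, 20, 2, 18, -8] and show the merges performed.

Divide and conquer:
  Merge [30] + [20] -> [20, 30]
  Merge [1] + [20, 30] -> [1, 20, 30]
  Merge [18] + [-8] -> [-8, 18]
  Merge [2] + [-8, 18] -> [-8, 2, 18]
  Merge [1, 20, 30] + [-8, 2, 18] -> [-8, 1, 2, 18, 20, 30]


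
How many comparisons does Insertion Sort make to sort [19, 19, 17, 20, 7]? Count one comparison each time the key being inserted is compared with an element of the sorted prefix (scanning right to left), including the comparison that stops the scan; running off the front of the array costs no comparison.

Insert 19: 19 <= 19 (stop) = 1 comparison(s) -> [19, 19, 17, 20, 7]
Insert 17: 19 > 17 (shift), 19 > 17 (shift), reached front = 2 comparison(s) -> [17, 19, 19, 20, 7]
Insert 20: 19 <= 20 (stop) = 1 comparison(s) -> [17, 19, 19, 20, 7]
Insert 7: 20 > 7 (shift), 19 > 7 (shift), 19 > 7 (shift), 17 > 7 (shift), reached front = 4 comparison(s) -> [7, 17, 19, 19, 20]
Total comparisons: 1 + 2 + 1 + 4 = 8


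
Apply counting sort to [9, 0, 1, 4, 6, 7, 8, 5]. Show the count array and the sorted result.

Count array: [1, 1, 0, 0, 1, 1, 1, 1, 1, 1]
(count[i] = number of elements equal to i)
Cumulative count: [1, 2, 2, 2, 3, 4, 5, 6, 7, 8]
Sorted: [0, 1, 4, 5, 6, 7, 8, 9]


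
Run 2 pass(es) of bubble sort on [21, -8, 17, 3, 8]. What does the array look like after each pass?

After pass 1: [-8, 17, 3, 8, 21] (4 swaps)
After pass 2: [-8, 3, 8, 17, 21] (2 swaps)
Total swaps: 6


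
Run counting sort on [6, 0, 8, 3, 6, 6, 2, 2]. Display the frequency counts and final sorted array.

Count array: [1, 0, 2, 1, 0, 0, 3, 0, 1]
(count[i] = number of elements equal to i)
Cumulative count: [1, 1, 3, 4, 4, 4, 7, 7, 8]
Sorted: [0, 2, 2, 3, 6, 6, 6, 8]


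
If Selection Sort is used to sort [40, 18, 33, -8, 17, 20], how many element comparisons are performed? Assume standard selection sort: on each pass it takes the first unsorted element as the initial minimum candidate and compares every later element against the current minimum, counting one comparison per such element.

Pass 1: scan indices 1..5 for the minimum = 5 comparison(s); min is -8, place at index 0 -> [-8, 18, 33, 40, 17, 20]
Pass 2: scan indices 2..5 for the minimum = 4 comparison(s); min is 17, place at index 1 -> [-8, 17, 33, 40, 18, 20]
Pass 3: scan indices 3..5 for the minimum = 3 comparison(s); min is 18, place at index 2 -> [-8, 17, 18, 40, 33, 20]
Pass 4: scan indices 4..5 for the minimum = 2 comparison(s); min is 20, place at index 3 -> [-8, 17, 18, 20, 33, 40]
Pass 5: scan indices 5..5 for the minimum = 1 comparison(s); min is 33, place at index 4 -> [-8, 17, 18, 20, 33, 40]
Selection sort always scans the whole unsorted suffix, so the count is (n-1) + (n-2) + ... + 1 = n(n-1)/2 = 6*5/2 = 15 regardless of the input order.
Total comparisons: 5 + 4 + 3 + 2 + 1 = 15


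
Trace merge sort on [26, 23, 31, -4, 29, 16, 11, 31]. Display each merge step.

Divide and conquer:
  Merge [26] + [23] -> [23, 26]
  Merge [31] + [-4] -> [-4, 31]
  Merge [23, 26] + [-4, 31] -> [-4, 23, 26, 31]
  Merge [29] + [16] -> [16, 29]
  Merge [11] + [31] -> [11, 31]
  Merge [16, 29] + [11, 31] -> [11, 16, 29, 31]
  Merge [-4, 23, 26, 31] + [11, 16, 29, 31] -> [-4, 11, 16, 23, 26, 29, 31, 31]


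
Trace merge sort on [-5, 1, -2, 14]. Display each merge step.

Divide and conquer:
  Merge [-5] + [1] -> [-5, 1]
  Merge [-2] + [14] -> [-2, 14]
  Merge [-5, 1] + [-2, 14] -> [-5, -2, 1, 14]


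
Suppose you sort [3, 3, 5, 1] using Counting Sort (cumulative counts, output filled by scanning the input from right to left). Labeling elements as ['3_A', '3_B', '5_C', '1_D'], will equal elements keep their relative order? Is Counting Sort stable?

Trace Counting Sort on the labeled array (the key is the number; the letter only tracks identity):
  Counts for values 0..5: [0, 1, 0, 2, 0, 1]
  Cumulative counts: [0, 1, 1, 3, 3, 4]
  Scan right to left: place 1_D at output index 0
  Scan right to left: place 5_C at output index 3
  Scan right to left: place 3_B at output index 2
  Scan right to left: place 3_A at output index 1
  Output: [1_D, 3_A, 3_B, 5_C]
Equal keys:
  value 3: originally 3_A, 3_B; after sorting 3_A, 3_B -> order preserved
All equal keys kept their original relative order. Counting Sort is stable: scanning the input right to left with decreasing cumulative counts places later duplicates at later output positions.
Answer: Stable


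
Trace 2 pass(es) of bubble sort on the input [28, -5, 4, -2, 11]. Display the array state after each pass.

After pass 1: [-5, 4, -2, 11, 28] (4 swaps)
After pass 2: [-5, -2, 4, 11, 28] (1 swaps)
Total swaps: 5


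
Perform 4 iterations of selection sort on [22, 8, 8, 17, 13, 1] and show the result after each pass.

Pass 1: Select minimum 1 at index 5, swap -> [1, 8, 8, 17, 13, 22]
Pass 2: Select minimum 8 at index 1, swap -> [1, 8, 8, 17, 13, 22]
Pass 3: Select minimum 8 at index 2, swap -> [1, 8, 8, 17, 13, 22]
Pass 4: Select minimum 13 at index 4, swap -> [1, 8, 8, 13, 17, 22]


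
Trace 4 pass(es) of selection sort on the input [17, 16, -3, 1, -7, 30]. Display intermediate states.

Pass 1: Select minimum -7 at index 4, swap -> [-7, 16, -3, 1, 17, 30]
Pass 2: Select minimum -3 at index 2, swap -> [-7, -3, 16, 1, 17, 30]
Pass 3: Select minimum 1 at index 3, swap -> [-7, -3, 1, 16, 17, 30]
Pass 4: Select minimum 16 at index 3, swap -> [-7, -3, 1, 16, 17, 30]


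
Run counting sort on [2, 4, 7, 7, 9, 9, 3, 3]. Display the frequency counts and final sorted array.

Count array: [0, 0, 1, 2, 1, 0, 0, 2, 0, 2]
(count[i] = number of elements equal to i)
Cumulative count: [0, 0, 1, 3, 4, 4, 4, 6, 6, 8]
Sorted: [2, 3, 3, 4, 7, 7, 9, 9]


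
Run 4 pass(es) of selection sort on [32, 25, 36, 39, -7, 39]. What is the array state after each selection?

Pass 1: Select minimum -7 at index 4, swap -> [-7, 25, 36, 39, 32, 39]
Pass 2: Select minimum 25 at index 1, swap -> [-7, 25, 36, 39, 32, 39]
Pass 3: Select minimum 32 at index 4, swap -> [-7, 25, 32, 39, 36, 39]
Pass 4: Select minimum 36 at index 4, swap -> [-7, 25, 32, 36, 39, 39]


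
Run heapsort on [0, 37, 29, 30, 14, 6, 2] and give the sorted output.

Build heap: [37, 30, 29, 0, 14, 6, 2]
Extract 37: [30, 14, 29, 0, 2, 6, 37]
Extract 30: [29, 14, 6, 0, 2, 30, 37]
Extract 29: [14, 2, 6, 0, 29, 30, 37]
Extract 14: [6, 2, 0, 14, 29, 30, 37]
Extract 6: [2, 0, 6, 14, 29, 30, 37]
Extract 2: [0, 2, 6, 14, 29, 30, 37]


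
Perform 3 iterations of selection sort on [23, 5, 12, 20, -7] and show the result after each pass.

Pass 1: Select minimum -7 at index 4, swap -> [-7, 5, 12, 20, 23]
Pass 2: Select minimum 5 at index 1, swap -> [-7, 5, 12, 20, 23]
Pass 3: Select minimum 12 at index 2, swap -> [-7, 5, 12, 20, 23]


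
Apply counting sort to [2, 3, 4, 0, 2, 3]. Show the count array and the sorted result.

Count array: [1, 0, 2, 2, 1]
(count[i] = number of elements equal to i)
Cumulative count: [1, 1, 3, 5, 6]
Sorted: [0, 2, 2, 3, 3, 4]


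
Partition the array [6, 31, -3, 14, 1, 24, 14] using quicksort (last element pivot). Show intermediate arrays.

Partition 1: pivot=14 at index 4 -> [6, -3, 14, 1, 14, 24, 31]
Partition 2: pivot=1 at index 1 -> [-3, 1, 14, 6, 14, 24, 31]
Partition 3: pivot=6 at index 2 -> [-3, 1, 6, 14, 14, 24, 31]
Partition 4: pivot=31 at index 6 -> [-3, 1, 6, 14, 14, 24, 31]


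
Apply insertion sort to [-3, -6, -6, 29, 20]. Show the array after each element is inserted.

First element -3 is already 'sorted'
Insert -6: shifted 1 elements -> [-6, -3, -6, 29, 20]
Insert -6: shifted 1 elements -> [-6, -6, -3, 29, 20]
Insert 29: shifted 0 elements -> [-6, -6, -3, 29, 20]
Insert 20: shifted 1 elements -> [-6, -6, -3, 20, 29]


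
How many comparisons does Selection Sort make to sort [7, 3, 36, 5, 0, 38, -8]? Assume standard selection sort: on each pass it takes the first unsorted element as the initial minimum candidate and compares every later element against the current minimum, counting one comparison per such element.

Pass 1: scan indices 1..6 for the minimum = 6 comparison(s); min is -8, place at index 0 -> [-8, 3, 36, 5, 0, 38, 7]
Pass 2: scan indices 2..6 for the minimum = 5 comparison(s); min is 0, place at index 1 -> [-8, 0, 36, 5, 3, 38, 7]
Pass 3: scan indices 3..6 for the minimum = 4 comparison(s); min is 3, place at index 2 -> [-8, 0, 3, 5, 36, 38, 7]
Pass 4: scan indices 4..6 for the minimum = 3 comparison(s); min is 5, place at index 3 -> [-8, 0, 3, 5, 36, 38, 7]
Pass 5: scan indices 5..6 for the minimum = 2 comparison(s); min is 7, place at index 4 -> [-8, 0, 3, 5, 7, 38, 36]
Pass 6: scan indices 6..6 for the minimum = 1 comparison(s); min is 36, place at index 5 -> [-8, 0, 3, 5, 7, 36, 38]
Selection sort always scans the whole unsorted suffix, so the count is (n-1) + (n-2) + ... + 1 = n(n-1)/2 = 7*6/2 = 21 regardless of the input order.
Total comparisons: 6 + 5 + 4 + 3 + 2 + 1 = 21


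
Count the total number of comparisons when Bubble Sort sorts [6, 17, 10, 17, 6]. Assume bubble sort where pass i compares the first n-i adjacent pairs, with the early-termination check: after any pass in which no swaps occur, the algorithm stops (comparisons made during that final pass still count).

Pass 1: compare adjacent pairs (0,1)..(3,4) = 4 comparison(s), 2 swap(s) -> [6, 10, 17, 6, 17]
Pass 2: compare adjacent pairs (0,1)..(2,3) = 3 comparison(s), 1 swap(s) -> [6, 10, 6, 17, 17]
Pass 3: compare adjacent pairs (0,1)..(1,2) = 2 comparison(s), 1 swap(s) -> [6, 6, 10, 17, 17]
Pass 4: compare adjacent pairs (0,1)..(0,1) = 1 comparison(s), 0 swap(s) -> [6, 6, 10, 17, 17]
No swaps in this pass, so bubble sort stops here.
Total comparisons: 4 + 3 + 2 + 1 = 10


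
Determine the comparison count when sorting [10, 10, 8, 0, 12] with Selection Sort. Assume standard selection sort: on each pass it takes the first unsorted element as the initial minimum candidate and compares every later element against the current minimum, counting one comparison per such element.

Pass 1: scan indices 1..4 for the minimum = 4 comparison(s); min is 0, place at index 0 -> [0, 10, 8, 10, 12]
Pass 2: scan indices 2..4 for the minimum = 3 comparison(s); min is 8, place at index 1 -> [0, 8, 10, 10, 12]
Pass 3: scan indices 3..4 for the minimum = 2 comparison(s); min is 10, place at index 2 -> [0, 8, 10, 10, 12]
Pass 4: scan indices 4..4 for the minimum = 1 comparison(s); min is 10, place at index 3 -> [0, 8, 10, 10, 12]
Selection sort always scans the whole unsorted suffix, so the count is (n-1) + (n-2) + ... + 1 = n(n-1)/2 = 5*4/2 = 10 regardless of the input order.
Total comparisons: 4 + 3 + 2 + 1 = 10


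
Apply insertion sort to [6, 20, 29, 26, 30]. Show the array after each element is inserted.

First element 6 is already 'sorted'
Insert 20: shifted 0 elements -> [6, 20, 29, 26, 30]
Insert 29: shifted 0 elements -> [6, 20, 29, 26, 30]
Insert 26: shifted 1 elements -> [6, 20, 26, 29, 30]
Insert 30: shifted 0 elements -> [6, 20, 26, 29, 30]


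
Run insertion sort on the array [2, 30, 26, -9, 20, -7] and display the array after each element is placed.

First element 2 is already 'sorted'
Insert 30: shifted 0 elements -> [2, 30, 26, -9, 20, -7]
Insert 26: shifted 1 elements -> [2, 26, 30, -9, 20, -7]
Insert -9: shifted 3 elements -> [-9, 2, 26, 30, 20, -7]
Insert 20: shifted 2 elements -> [-9, 2, 20, 26, 30, -7]
Insert -7: shifted 4 elements -> [-9, -7, 2, 20, 26, 30]


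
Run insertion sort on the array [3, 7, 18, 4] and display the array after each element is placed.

First element 3 is already 'sorted'
Insert 7: shifted 0 elements -> [3, 7, 18, 4]
Insert 18: shifted 0 elements -> [3, 7, 18, 4]
Insert 4: shifted 2 elements -> [3, 4, 7, 18]


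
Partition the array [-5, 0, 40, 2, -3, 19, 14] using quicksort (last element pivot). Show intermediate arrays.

Partition 1: pivot=14 at index 4 -> [-5, 0, 2, -3, 14, 19, 40]
Partition 2: pivot=-3 at index 1 -> [-5, -3, 2, 0, 14, 19, 40]
Partition 3: pivot=0 at index 2 -> [-5, -3, 0, 2, 14, 19, 40]
Partition 4: pivot=40 at index 6 -> [-5, -3, 0, 2, 14, 19, 40]


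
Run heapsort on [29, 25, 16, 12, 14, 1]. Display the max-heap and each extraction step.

Build heap: [29, 25, 16, 12, 14, 1]
Extract 29: [25, 14, 16, 12, 1, 29]
Extract 25: [16, 14, 1, 12, 25, 29]
Extract 16: [14, 12, 1, 16, 25, 29]
Extract 14: [12, 1, 14, 16, 25, 29]
Extract 12: [1, 12, 14, 16, 25, 29]


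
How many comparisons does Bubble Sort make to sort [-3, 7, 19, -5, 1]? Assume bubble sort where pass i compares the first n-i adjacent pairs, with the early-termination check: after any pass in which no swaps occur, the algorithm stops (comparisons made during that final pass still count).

Pass 1: compare adjacent pairs (0,1)..(3,4) = 4 comparison(s), 2 swap(s) -> [-3, 7, -5, 1, 19]
Pass 2: compare adjacent pairs (0,1)..(2,3) = 3 comparison(s), 2 swap(s) -> [-3, -5, 1, 7, 19]
Pass 3: compare adjacent pairs (0,1)..(1,2) = 2 comparison(s), 1 swap(s) -> [-5, -3, 1, 7, 19]
Pass 4: compare adjacent pairs (0,1)..(0,1) = 1 comparison(s), 0 swap(s) -> [-5, -3, 1, 7, 19]
No swaps in this pass, so bubble sort stops here.
Total comparisons: 4 + 3 + 2 + 1 = 10


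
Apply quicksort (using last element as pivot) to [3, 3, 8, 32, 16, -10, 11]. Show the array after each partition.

Partition 1: pivot=11 at index 4 -> [3, 3, 8, -10, 11, 32, 16]
Partition 2: pivot=-10 at index 0 -> [-10, 3, 8, 3, 11, 32, 16]
Partition 3: pivot=3 at index 2 -> [-10, 3, 3, 8, 11, 32, 16]
Partition 4: pivot=16 at index 5 -> [-10, 3, 3, 8, 11, 16, 32]


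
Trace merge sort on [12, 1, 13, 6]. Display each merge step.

Divide and conquer:
  Merge [12] + [1] -> [1, 12]
  Merge [13] + [6] -> [6, 13]
  Merge [1, 12] + [6, 13] -> [1, 6, 12, 13]


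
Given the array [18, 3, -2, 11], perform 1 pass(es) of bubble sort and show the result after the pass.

After pass 1: [3, -2, 11, 18] (3 swaps)
Total swaps: 3


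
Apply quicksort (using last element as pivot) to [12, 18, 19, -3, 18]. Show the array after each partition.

Partition 1: pivot=18 at index 3 -> [12, 18, -3, 18, 19]
Partition 2: pivot=-3 at index 0 -> [-3, 18, 12, 18, 19]
Partition 3: pivot=12 at index 1 -> [-3, 12, 18, 18, 19]


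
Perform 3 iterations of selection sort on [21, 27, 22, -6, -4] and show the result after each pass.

Pass 1: Select minimum -6 at index 3, swap -> [-6, 27, 22, 21, -4]
Pass 2: Select minimum -4 at index 4, swap -> [-6, -4, 22, 21, 27]
Pass 3: Select minimum 21 at index 3, swap -> [-6, -4, 21, 22, 27]


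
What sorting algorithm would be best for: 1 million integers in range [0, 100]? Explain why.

Best choice: Counting sort
Reason: O(n + k) where k=100 is small; linear time beats O(n log n)


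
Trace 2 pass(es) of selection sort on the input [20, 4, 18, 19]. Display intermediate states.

Pass 1: Select minimum 4 at index 1, swap -> [4, 20, 18, 19]
Pass 2: Select minimum 18 at index 2, swap -> [4, 18, 20, 19]


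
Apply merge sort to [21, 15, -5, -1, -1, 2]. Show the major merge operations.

Divide and conquer:
  Merge [15] + [-5] -> [-5, 15]
  Merge [21] + [-5, 15] -> [-5, 15, 21]
  Merge [-1] + [2] -> [-1, 2]
  Merge [-1] + [-1, 2] -> [-1, -1, 2]
  Merge [-5, 15, 21] + [-1, -1, 2] -> [-5, -1, -1, 2, 15, 21]


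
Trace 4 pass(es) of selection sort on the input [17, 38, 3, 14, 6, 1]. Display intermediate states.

Pass 1: Select minimum 1 at index 5, swap -> [1, 38, 3, 14, 6, 17]
Pass 2: Select minimum 3 at index 2, swap -> [1, 3, 38, 14, 6, 17]
Pass 3: Select minimum 6 at index 4, swap -> [1, 3, 6, 14, 38, 17]
Pass 4: Select minimum 14 at index 3, swap -> [1, 3, 6, 14, 38, 17]


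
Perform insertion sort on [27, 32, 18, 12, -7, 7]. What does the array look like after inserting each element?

First element 27 is already 'sorted'
Insert 32: shifted 0 elements -> [27, 32, 18, 12, -7, 7]
Insert 18: shifted 2 elements -> [18, 27, 32, 12, -7, 7]
Insert 12: shifted 3 elements -> [12, 18, 27, 32, -7, 7]
Insert -7: shifted 4 elements -> [-7, 12, 18, 27, 32, 7]
Insert 7: shifted 4 elements -> [-7, 7, 12, 18, 27, 32]


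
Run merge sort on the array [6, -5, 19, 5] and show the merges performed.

Divide and conquer:
  Merge [6] + [-5] -> [-5, 6]
  Merge [19] + [5] -> [5, 19]
  Merge [-5, 6] + [5, 19] -> [-5, 5, 6, 19]


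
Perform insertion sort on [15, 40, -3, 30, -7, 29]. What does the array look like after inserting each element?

First element 15 is already 'sorted'
Insert 40: shifted 0 elements -> [15, 40, -3, 30, -7, 29]
Insert -3: shifted 2 elements -> [-3, 15, 40, 30, -7, 29]
Insert 30: shifted 1 elements -> [-3, 15, 30, 40, -7, 29]
Insert -7: shifted 4 elements -> [-7, -3, 15, 30, 40, 29]
Insert 29: shifted 2 elements -> [-7, -3, 15, 29, 30, 40]


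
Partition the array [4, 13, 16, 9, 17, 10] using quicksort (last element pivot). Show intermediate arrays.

Partition 1: pivot=10 at index 2 -> [4, 9, 10, 13, 17, 16]
Partition 2: pivot=9 at index 1 -> [4, 9, 10, 13, 17, 16]
Partition 3: pivot=16 at index 4 -> [4, 9, 10, 13, 16, 17]


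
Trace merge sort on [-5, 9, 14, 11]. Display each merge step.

Divide and conquer:
  Merge [-5] + [9] -> [-5, 9]
  Merge [14] + [11] -> [11, 14]
  Merge [-5, 9] + [11, 14] -> [-5, 9, 11, 14]


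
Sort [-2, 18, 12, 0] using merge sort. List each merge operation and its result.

Divide and conquer:
  Merge [-2] + [18] -> [-2, 18]
  Merge [12] + [0] -> [0, 12]
  Merge [-2, 18] + [0, 12] -> [-2, 0, 12, 18]


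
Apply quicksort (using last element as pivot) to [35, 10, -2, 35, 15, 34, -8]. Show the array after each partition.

Partition 1: pivot=-8 at index 0 -> [-8, 10, -2, 35, 15, 34, 35]
Partition 2: pivot=35 at index 6 -> [-8, 10, -2, 35, 15, 34, 35]
Partition 3: pivot=34 at index 4 -> [-8, 10, -2, 15, 34, 35, 35]
Partition 4: pivot=15 at index 3 -> [-8, 10, -2, 15, 34, 35, 35]
Partition 5: pivot=-2 at index 1 -> [-8, -2, 10, 15, 34, 35, 35]


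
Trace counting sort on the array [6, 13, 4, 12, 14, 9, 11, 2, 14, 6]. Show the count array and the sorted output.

Count array: [0, 0, 1, 0, 1, 0, 2, 0, 0, 1, 0, 1, 1, 1, 2]
(count[i] = number of elements equal to i)
Cumulative count: [0, 0, 1, 1, 2, 2, 4, 4, 4, 5, 5, 6, 7, 8, 10]
Sorted: [2, 4, 6, 6, 9, 11, 12, 13, 14, 14]


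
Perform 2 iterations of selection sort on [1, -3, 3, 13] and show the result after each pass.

Pass 1: Select minimum -3 at index 1, swap -> [-3, 1, 3, 13]
Pass 2: Select minimum 1 at index 1, swap -> [-3, 1, 3, 13]


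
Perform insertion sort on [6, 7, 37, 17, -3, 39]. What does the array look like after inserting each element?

First element 6 is already 'sorted'
Insert 7: shifted 0 elements -> [6, 7, 37, 17, -3, 39]
Insert 37: shifted 0 elements -> [6, 7, 37, 17, -3, 39]
Insert 17: shifted 1 elements -> [6, 7, 17, 37, -3, 39]
Insert -3: shifted 4 elements -> [-3, 6, 7, 17, 37, 39]
Insert 39: shifted 0 elements -> [-3, 6, 7, 17, 37, 39]


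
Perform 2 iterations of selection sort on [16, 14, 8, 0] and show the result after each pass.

Pass 1: Select minimum 0 at index 3, swap -> [0, 14, 8, 16]
Pass 2: Select minimum 8 at index 2, swap -> [0, 8, 14, 16]


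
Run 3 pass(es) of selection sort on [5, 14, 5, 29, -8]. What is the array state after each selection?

Pass 1: Select minimum -8 at index 4, swap -> [-8, 14, 5, 29, 5]
Pass 2: Select minimum 5 at index 2, swap -> [-8, 5, 14, 29, 5]
Pass 3: Select minimum 5 at index 4, swap -> [-8, 5, 5, 29, 14]


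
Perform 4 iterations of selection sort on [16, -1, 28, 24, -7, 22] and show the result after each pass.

Pass 1: Select minimum -7 at index 4, swap -> [-7, -1, 28, 24, 16, 22]
Pass 2: Select minimum -1 at index 1, swap -> [-7, -1, 28, 24, 16, 22]
Pass 3: Select minimum 16 at index 4, swap -> [-7, -1, 16, 24, 28, 22]
Pass 4: Select minimum 22 at index 5, swap -> [-7, -1, 16, 22, 28, 24]


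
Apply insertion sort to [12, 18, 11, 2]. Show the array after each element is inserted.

First element 12 is already 'sorted'
Insert 18: shifted 0 elements -> [12, 18, 11, 2]
Insert 11: shifted 2 elements -> [11, 12, 18, 2]
Insert 2: shifted 3 elements -> [2, 11, 12, 18]


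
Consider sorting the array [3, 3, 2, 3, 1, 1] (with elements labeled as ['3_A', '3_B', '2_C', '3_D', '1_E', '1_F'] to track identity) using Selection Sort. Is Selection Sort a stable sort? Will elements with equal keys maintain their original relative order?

Trace Selection Sort on the labeled array (the key is the number; the letter only tracks identity):
  Pass 1: minimum of unsorted part is 1_E at index 4; swap it with 3_A at index 0 -> [1_E, 3_B, 2_C, 3_D, 3_A, 1_F]
  Pass 2: minimum of unsorted part is 1_F at index 5; swap it with 3_B at index 1 -> [1_E, 1_F, 2_C, 3_D, 3_A, 3_B]
  Pass 3: minimum 2_C is already at index 2; no swap -> [1_E, 1_F, 2_C, 3_D, 3_A, 3_B]
  Pass 4: minimum 3_D is already at index 3; no swap -> [1_E, 1_F, 2_C, 3_D, 3_A, 3_B]
  Pass 5: minimum 3_A is already at index 4; no swap -> [1_E, 1_F, 2_C, 3_D, 3_A, 3_B]
Final order: [1_E, 1_F, 2_C, 3_D, 3_A, 3_B]
Equal keys:
  value 1: originally 1_E, 1_F; after sorting 1_E, 1_F -> order preserved
  value 3: originally 3_A, 3_B, 3_D; after sorting 3_D, 3_A, 3_B -> order changed
Equal keys were reordered, so Selection Sort is not stable: the long-range swap that moves the minimum into place can carry an element past an equal key. (One such input is enough; an unstable sort may happen to preserve order on other inputs, but it gives no guarantee.)
Answer: Not stable


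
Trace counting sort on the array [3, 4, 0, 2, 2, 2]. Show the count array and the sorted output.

Count array: [1, 0, 3, 1, 1]
(count[i] = number of elements equal to i)
Cumulative count: [1, 1, 4, 5, 6]
Sorted: [0, 2, 2, 2, 3, 4]


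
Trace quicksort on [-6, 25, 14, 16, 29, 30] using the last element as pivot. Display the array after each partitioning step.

Partition 1: pivot=30 at index 5 -> [-6, 25, 14, 16, 29, 30]
Partition 2: pivot=29 at index 4 -> [-6, 25, 14, 16, 29, 30]
Partition 3: pivot=16 at index 2 -> [-6, 14, 16, 25, 29, 30]
Partition 4: pivot=14 at index 1 -> [-6, 14, 16, 25, 29, 30]


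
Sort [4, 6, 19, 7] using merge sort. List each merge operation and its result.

Divide and conquer:
  Merge [4] + [6] -> [4, 6]
  Merge [19] + [7] -> [7, 19]
  Merge [4, 6] + [7, 19] -> [4, 6, 7, 19]


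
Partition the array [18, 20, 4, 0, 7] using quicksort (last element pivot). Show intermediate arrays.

Partition 1: pivot=7 at index 2 -> [4, 0, 7, 20, 18]
Partition 2: pivot=0 at index 0 -> [0, 4, 7, 20, 18]
Partition 3: pivot=18 at index 3 -> [0, 4, 7, 18, 20]


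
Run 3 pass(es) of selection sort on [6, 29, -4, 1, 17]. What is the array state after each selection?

Pass 1: Select minimum -4 at index 2, swap -> [-4, 29, 6, 1, 17]
Pass 2: Select minimum 1 at index 3, swap -> [-4, 1, 6, 29, 17]
Pass 3: Select minimum 6 at index 2, swap -> [-4, 1, 6, 29, 17]


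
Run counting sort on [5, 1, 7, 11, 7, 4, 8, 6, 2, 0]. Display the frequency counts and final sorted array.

Count array: [1, 1, 1, 0, 1, 1, 1, 2, 1, 0, 0, 1]
(count[i] = number of elements equal to i)
Cumulative count: [1, 2, 3, 3, 4, 5, 6, 8, 9, 9, 9, 10]
Sorted: [0, 1, 2, 4, 5, 6, 7, 7, 8, 11]


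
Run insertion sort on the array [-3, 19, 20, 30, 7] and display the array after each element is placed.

First element -3 is already 'sorted'
Insert 19: shifted 0 elements -> [-3, 19, 20, 30, 7]
Insert 20: shifted 0 elements -> [-3, 19, 20, 30, 7]
Insert 30: shifted 0 elements -> [-3, 19, 20, 30, 7]
Insert 7: shifted 3 elements -> [-3, 7, 19, 20, 30]


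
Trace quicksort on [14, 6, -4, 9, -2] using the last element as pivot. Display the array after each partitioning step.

Partition 1: pivot=-2 at index 1 -> [-4, -2, 14, 9, 6]
Partition 2: pivot=6 at index 2 -> [-4, -2, 6, 9, 14]
Partition 3: pivot=14 at index 4 -> [-4, -2, 6, 9, 14]


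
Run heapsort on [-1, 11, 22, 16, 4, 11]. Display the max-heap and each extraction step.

Build heap: [22, 16, 11, 11, 4, -1]
Extract 22: [16, 11, 11, -1, 4, 22]
Extract 16: [11, 4, 11, -1, 16, 22]
Extract 11: [11, 4, -1, 11, 16, 22]
Extract 11: [4, -1, 11, 11, 16, 22]
Extract 4: [-1, 4, 11, 11, 16, 22]


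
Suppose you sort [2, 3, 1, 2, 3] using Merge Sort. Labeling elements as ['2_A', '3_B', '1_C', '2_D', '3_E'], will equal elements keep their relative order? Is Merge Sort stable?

Trace Merge Sort on the labeled array (the key is the number; the letter only tracks identity):
  Merge [2_A] + [3_B] -> [2_A, 3_B]
  Merge [2_D] + [3_E] -> [2_D, 3_E]
  Merge [1_C] + [2_D, 3_E] -> [1_C, 2_D, 3_E]
  Merge [2_A, 3_B] + [1_C, 2_D, 3_E] -> [1_C, 2_A, 2_D, 3_B, 3_E]
Final order: [1_C, 2_A, 2_D, 3_B, 3_E]
Equal keys:
  value 2: originally 2_A, 2_D; after sorting 2_A, 2_D -> order preserved
  value 3: originally 3_B, 3_E; after sorting 3_B, 3_E -> order preserved
All equal keys kept their original relative order. Merge Sort is stable: when the heads of the two halves are equal the merge takes from the left half first.
Answer: Stable
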